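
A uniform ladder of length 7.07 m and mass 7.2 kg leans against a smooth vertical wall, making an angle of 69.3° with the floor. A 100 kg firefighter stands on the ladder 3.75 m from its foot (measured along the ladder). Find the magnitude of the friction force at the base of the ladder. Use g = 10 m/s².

Taking torques about the foot of the ladder:
Ladder weight 7.2×10 = 72 N acts at 3.535 m along the ladder; its horizontal arm is 3.535·cos69.3° = 1.25 m → τ = 90 N·m clockwise.
Firefighter: 100×10 = 1000 N at 3.75 m → arm 1.326 m → τ = 1326 N·m clockwise.
Wall normal N acts horizontally at the top; its moment arm is the height L sinθ = 7.07·sin69.3° = 6.614 m, counterclockwise.
Balancing moments: N × 6.614 = 1416, giving N = 214 N.
ΣFx = 0: friction at the foot balances the wall's push, so f = N_wall = 214 N.

f ≈ 214 N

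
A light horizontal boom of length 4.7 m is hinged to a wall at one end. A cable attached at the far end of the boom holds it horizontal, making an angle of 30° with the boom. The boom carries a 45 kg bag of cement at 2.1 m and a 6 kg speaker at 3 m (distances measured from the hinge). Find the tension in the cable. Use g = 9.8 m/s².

T ≈ 469 N

Take moments about the hinge.
Bag of cement: 45 × 9.8 = 441 N down at 2.1 m → arm 2.1 m, τ = 441 × 2.1 = 926.1 N·m clockwise.
Speaker: 6 × 9.8 = 58.8 N down at 3 m → arm 3 m, τ = 58.8 × 3 = 176.4 N·m clockwise.
Total clockwise load moment = 1102 N·m.
The cable tension T acts at 4.7 m; only its component perpendicular to the boom, T sinθ, produces torque. sin 30° = 0.5.
For rotational equilibrium, T × 4.7 × 0.5 = 1102, so T = 1102 / 2.35 = 469 N.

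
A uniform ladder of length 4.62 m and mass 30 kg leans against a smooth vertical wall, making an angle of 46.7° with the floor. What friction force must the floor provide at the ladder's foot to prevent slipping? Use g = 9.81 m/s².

Taking torques about the foot of the ladder:
Ladder weight 30×9.81 = 294.3 N acts at 2.31 m along the ladder; its horizontal arm is 2.31·cos46.7° = 1.584 m → τ = 466.2 N·m clockwise.
Wall normal N acts horizontally at the top; its moment arm is the height L sinθ = 4.62·sin46.7° = 3.362 m, counterclockwise.
Balancing moments: N × 3.362 = 466.2, giving N = 139 N.
ΣFx = 0: friction at the foot balances the wall's push, so f = N_wall = 139 N.

f ≈ 139 N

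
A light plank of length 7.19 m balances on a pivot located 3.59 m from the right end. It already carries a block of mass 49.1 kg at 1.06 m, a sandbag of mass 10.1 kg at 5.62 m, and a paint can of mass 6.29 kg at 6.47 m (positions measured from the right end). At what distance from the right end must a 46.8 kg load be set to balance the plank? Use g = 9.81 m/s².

Taking torques about the pivot (at 3.59 m from the right end):
Block: 49.1 × 9.81 = 481.7 N down at 1.06 m → arm 2.53 m, τ = 481.7 × 2.53 = 1219 N·m clockwise.
Sandbag: 10.1 × 9.81 = 99.08 N down at 5.62 m → arm 2.03 m, τ = 99.08 × 2.03 = 201.1 N·m counterclockwise.
Paint can: 6.29 × 9.81 = 61.7 N down at 6.47 m → arm 2.88 m, τ = 61.7 × 2.88 = 177.7 N·m counterclockwise.
Net moment of existing loads = 840.2 N·m clockwise.
The load weighs 46.8 × 9.81 = 459.1 N and must supply an equal counterclockwise moment, so its lever arm about the pivot is 840.2 / 459.1 = 1.83 m.
That puts it at 3.59 + 1.83 = 5.42 m from the right end.

x ≈ 5.42 m from the right end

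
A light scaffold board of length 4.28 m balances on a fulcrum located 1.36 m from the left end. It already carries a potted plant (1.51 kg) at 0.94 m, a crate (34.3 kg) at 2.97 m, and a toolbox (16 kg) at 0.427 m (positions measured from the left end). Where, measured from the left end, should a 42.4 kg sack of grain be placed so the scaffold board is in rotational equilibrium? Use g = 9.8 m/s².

x ≈ 0.425 m from the left end

About the fulcrum (at 1.36 m from the left end):
Potted plant: 1.51 × 9.8 = 14.8 N down at 0.94 m → arm 0.42 m, τ = 14.8 × 0.42 = 6.216 N·m counterclockwise.
Crate: 34.3 × 9.8 = 336.1 N down at 2.97 m → arm 1.61 m, τ = 336.1 × 1.61 = 541.1 N·m clockwise.
Toolbox: 16 × 9.8 = 156.8 N down at 0.427 m → arm 0.933 m, τ = 156.8 × 0.933 = 146.3 N·m counterclockwise.
Net moment of existing loads = 388.6 N·m clockwise.
The sack of grain weighs 42.4 × 9.8 = 415.5 N and must supply an equal counterclockwise moment, so its lever arm about the fulcrum is 388.6 / 415.5 = 0.935 m.
That puts it at 1.36 − 0.935 = 0.425 m from the left end.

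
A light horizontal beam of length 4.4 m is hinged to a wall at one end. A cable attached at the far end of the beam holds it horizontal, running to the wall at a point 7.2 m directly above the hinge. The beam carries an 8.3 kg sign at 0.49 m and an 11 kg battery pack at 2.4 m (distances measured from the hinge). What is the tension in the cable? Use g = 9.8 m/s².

T ≈ 79.5 N

Choose the hinge as the axis so the unknown hinge reaction has zero arm there.
Sign: 8.3 × 9.8 = 81.34 N down at 0.49 m → arm 0.49 m, τ = 81.34 × 0.49 = 39.86 N·m clockwise.
Battery pack: 11 × 9.8 = 107.8 N down at 2.4 m → arm 2.4 m, τ = 107.8 × 2.4 = 258.7 N·m clockwise.
Total clockwise load moment = 298.6 N·m.
The cable tension T acts at 4.4 m; only its component perpendicular to the beam, T sinθ, produces torque. sinθ = h/√(h²+d²) = 7.2/√(7.2²+4.4²) = 0.8533.
Balancing moments: T × 4.4 × 0.8533 = 298.6, giving T = 298.6 / 3.755 = 79.5 N.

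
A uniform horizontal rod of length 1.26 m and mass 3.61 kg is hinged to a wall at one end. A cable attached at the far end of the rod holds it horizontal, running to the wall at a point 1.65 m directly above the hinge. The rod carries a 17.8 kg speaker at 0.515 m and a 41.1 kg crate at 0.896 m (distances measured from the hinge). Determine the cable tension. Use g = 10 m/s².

T ≈ 482 N

Sum moments about the hinge (the unknown hinge reaction has zero arm there).
Beam weight: 3.61 × 10 = 36.1 N down at 0.63 m → arm 0.63 m, τ = 36.1 × 0.63 = 22.74 N·m clockwise.
Speaker: 17.8 × 10 = 178 N down at 0.515 m → arm 0.515 m, τ = 178 × 0.515 = 91.67 N·m clockwise.
Crate: 41.1 × 10 = 411 N down at 0.896 m → arm 0.896 m, τ = 411 × 0.896 = 368.3 N·m clockwise.
Total clockwise load moment = 482.7 N·m.
The cable tension T acts at 1.26 m; only its component perpendicular to the rod, T sinθ, produces torque. sinθ = h/√(h²+d²) = 1.65/√(1.65²+1.26²) = 0.7948.
Balancing moments: T × 1.26 × 0.7948 = 482.7, giving T = 482.7 / 1.001 = 482 N.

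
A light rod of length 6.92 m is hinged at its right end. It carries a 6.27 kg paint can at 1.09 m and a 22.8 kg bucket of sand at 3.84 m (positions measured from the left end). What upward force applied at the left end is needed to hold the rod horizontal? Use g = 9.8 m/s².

F ≈ 151 N

About the right end:
Paint can: 6.27 × 9.8 = 61.45 N down at 1.09 m → arm 5.83 m, τ = 61.45 × 5.83 = 358.3 N·m counterclockwise.
Bucket of sand: 22.8 × 9.8 = 223.4 N down at 3.84 m → arm 3.08 m, τ = 223.4 × 3.08 = 688.1 N·m counterclockwise.
Net moment of the loads = 1046 N·m counterclockwise.
The upward force F acts at the left end, arm 6.92 m, giving F × 6.92 clockwise.
For rotational equilibrium, F × 6.92 = 1046, so F = 1046 / 6.92 = 151 N.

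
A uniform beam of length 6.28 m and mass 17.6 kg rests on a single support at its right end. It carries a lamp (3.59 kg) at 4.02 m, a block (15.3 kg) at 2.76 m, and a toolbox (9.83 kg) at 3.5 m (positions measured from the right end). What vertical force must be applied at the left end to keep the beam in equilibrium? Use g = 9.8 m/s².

F ≈ 228 N

About the right end:
Beam weight: 17.6 × 9.8 = 172.5 N down at 3.14 m → arm 3.14 m, τ = 172.5 × 3.14 = 541.6 N·m counterclockwise.
Lamp: 3.59 × 9.8 = 35.18 N down at 4.02 m → arm 4.02 m, τ = 35.18 × 4.02 = 141.4 N·m counterclockwise.
Block: 15.3 × 9.8 = 149.9 N down at 2.76 m → arm 2.76 m, τ = 149.9 × 2.76 = 413.7 N·m counterclockwise.
Toolbox: 9.83 × 9.8 = 96.33 N down at 3.5 m → arm 3.5 m, τ = 96.33 × 3.5 = 337.2 N·m counterclockwise.
Net moment of the loads = 1434 N·m counterclockwise.
The upward force F acts at the left end, arm 6.28 m, giving F × 6.28 clockwise.
Setting net torque to zero: F × 6.28 = 1434 → F = 1434 / 6.28 = 228 N.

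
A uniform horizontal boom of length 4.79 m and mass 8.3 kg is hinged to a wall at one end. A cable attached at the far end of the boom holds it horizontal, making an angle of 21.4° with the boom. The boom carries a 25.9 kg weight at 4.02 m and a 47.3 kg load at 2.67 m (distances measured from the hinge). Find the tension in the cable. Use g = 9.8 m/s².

Sum moments about the hinge (the unknown hinge reaction has zero arm there).
Beam weight: 8.3 × 9.8 = 81.34 N down at 2.395 m → arm 2.395 m, τ = 81.34 × 2.395 = 194.8 N·m clockwise.
Weight: 25.9 × 9.8 = 253.8 N down at 4.02 m → arm 4.02 m, τ = 253.8 × 4.02 = 1020 N·m clockwise.
Load: 47.3 × 9.8 = 463.5 N down at 2.67 m → arm 2.67 m, τ = 463.5 × 2.67 = 1238 N·m clockwise.
Total clockwise load moment = 2453 N·m.
The cable tension T acts at 4.79 m; only its component perpendicular to the boom, T sinθ, produces torque. sin 21.4° = 0.3649.
Στ = 0 ⇒ T × 4.79 × 0.3649 = 2453 ⇒ T = 2453 / 1.748 = 1400 N.

T ≈ 1400 N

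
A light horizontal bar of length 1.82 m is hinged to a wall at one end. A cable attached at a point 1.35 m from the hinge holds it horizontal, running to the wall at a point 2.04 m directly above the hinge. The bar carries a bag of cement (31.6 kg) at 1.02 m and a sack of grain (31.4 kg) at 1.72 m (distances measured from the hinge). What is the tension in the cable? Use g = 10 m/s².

T ≈ 766 N

Choose the hinge as the axis so the unknown hinge reaction has zero arm there.
Bag of cement: 31.6 × 10 = 316 N down at 1.02 m → arm 1.02 m, τ = 316 × 1.02 = 322.3 N·m clockwise.
Sack of grain: 31.4 × 10 = 314 N down at 1.72 m → arm 1.72 m, τ = 314 × 1.72 = 540.1 N·m clockwise.
Total clockwise load moment = 862.4 N·m.
The cable tension T acts at 1.35 m; only its component perpendicular to the bar, T sinθ, produces torque. sinθ = h/√(h²+d²) = 2.04/√(2.04²+1.35²) = 0.8339.
Στ = 0 ⇒ T × 1.35 × 0.8339 = 862.4 ⇒ T = 862.4 / 1.126 = 766 N.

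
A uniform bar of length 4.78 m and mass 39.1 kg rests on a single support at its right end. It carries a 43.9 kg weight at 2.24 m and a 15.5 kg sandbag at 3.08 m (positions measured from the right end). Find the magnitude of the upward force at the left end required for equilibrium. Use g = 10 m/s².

F ≈ 501 N

Choose the right end as the axis so the unknown pivot reaction has zero arm there.
Beam weight: 39.1 × 10 = 391 N down at 2.39 m → arm 2.39 m, τ = 391 × 2.39 = 934.5 N·m counterclockwise.
Weight: 43.9 × 10 = 439 N down at 2.24 m → arm 2.24 m, τ = 439 × 2.24 = 983.4 N·m counterclockwise.
Sandbag: 15.5 × 10 = 155 N down at 3.08 m → arm 3.08 m, τ = 155 × 3.08 = 477.4 N·m counterclockwise.
Net moment of the loads = 2395 N·m counterclockwise.
The upward force F acts at the left end, arm 4.78 m, giving F × 4.78 clockwise.
Balancing moments: F × 4.78 = 2395, giving F = 2395 / 4.78 = 501 N.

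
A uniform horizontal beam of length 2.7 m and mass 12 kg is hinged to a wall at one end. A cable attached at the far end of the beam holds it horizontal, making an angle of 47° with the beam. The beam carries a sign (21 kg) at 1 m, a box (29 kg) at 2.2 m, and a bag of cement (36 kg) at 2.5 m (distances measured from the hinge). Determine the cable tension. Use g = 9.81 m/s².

Choose the hinge as the axis so the unknown hinge reaction has zero arm there.
Beam weight: 12 × 9.81 = 117.7 N down at 1.35 m → arm 1.35 m, τ = 117.7 × 1.35 = 158.9 N·m clockwise.
Sign: 21 × 9.81 = 206 N down at 1 m → arm 1 m, τ = 206 × 1 = 206 N·m clockwise.
Box: 29 × 9.81 = 284.5 N down at 2.2 m → arm 2.2 m, τ = 284.5 × 2.2 = 625.9 N·m clockwise.
Bag of cement: 36 × 9.81 = 353.2 N down at 2.5 m → arm 2.5 m, τ = 353.2 × 2.5 = 883 N·m clockwise.
Total clockwise load moment = 1874 N·m.
The cable tension T acts at 2.7 m; only its component perpendicular to the beam, T sinθ, produces torque. sin 47° = 0.7314.
Στ = 0 ⇒ T × 2.7 × 0.7314 = 1874 ⇒ T = 1874 / 1.975 = 949 N.

T ≈ 949 N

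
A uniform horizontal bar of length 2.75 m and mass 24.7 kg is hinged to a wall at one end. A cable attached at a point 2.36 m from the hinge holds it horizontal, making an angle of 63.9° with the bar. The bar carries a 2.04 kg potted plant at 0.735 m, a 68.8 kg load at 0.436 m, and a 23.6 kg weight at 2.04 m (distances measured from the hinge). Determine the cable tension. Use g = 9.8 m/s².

T ≈ 525 N

Choose the hinge as the axis so the unknown hinge reaction has zero arm there.
Beam weight: 24.7 × 9.8 = 242.1 N down at 1.375 m → arm 1.375 m, τ = 242.1 × 1.375 = 332.9 N·m clockwise.
Potted plant: 2.04 × 9.8 = 19.99 N down at 0.735 m → arm 0.735 m, τ = 19.99 × 0.735 = 14.69 N·m clockwise.
Load: 68.8 × 9.8 = 674.2 N down at 0.436 m → arm 0.436 m, τ = 674.2 × 0.436 = 294 N·m clockwise.
Weight: 23.6 × 9.8 = 231.3 N down at 2.04 m → arm 2.04 m, τ = 231.3 × 2.04 = 471.9 N·m clockwise.
Total clockwise load moment = 1113 N·m.
The cable tension T acts at 2.36 m; only its component perpendicular to the bar, T sinθ, produces torque. sin 63.9° = 0.898.
For rotational equilibrium, T × 2.36 × 0.898 = 1113, so T = 1113 / 2.119 = 525 N.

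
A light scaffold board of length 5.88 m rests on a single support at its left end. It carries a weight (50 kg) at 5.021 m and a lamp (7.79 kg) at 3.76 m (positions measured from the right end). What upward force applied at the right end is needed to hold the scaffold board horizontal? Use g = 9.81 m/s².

Taking torques about the left end:
Weight: 50 × 9.81 = 490.5 N down at 5.021 m → arm 0.859 m, τ = 490.5 × 0.859 = 421.3 N·m clockwise.
Lamp: 7.79 × 9.81 = 76.42 N down at 3.76 m → arm 2.12 m, τ = 76.42 × 2.12 = 162 N·m clockwise.
Net moment of the loads = 583.3 N·m clockwise.
The upward force F acts at the right end, arm 5.88 m, giving F × 5.88 counterclockwise.
For rotational equilibrium, F × 5.88 = 583.3, so F = 583.3 / 5.88 = 99.2 N.

F ≈ 99.2 N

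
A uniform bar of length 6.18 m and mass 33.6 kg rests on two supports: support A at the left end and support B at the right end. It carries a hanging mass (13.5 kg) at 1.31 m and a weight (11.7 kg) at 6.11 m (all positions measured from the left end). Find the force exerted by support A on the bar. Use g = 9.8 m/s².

Take moments about support B.
Beam weight: 33.6 × 9.8 = 329.3 N down at 3.09 m → arm 3.09 m, τ = 329.3 × 3.09 = 1018 N·m counterclockwise.
Hanging mass: 13.5 × 9.8 = 132.3 N down at 1.31 m → arm 4.87 m, τ = 132.3 × 4.87 = 644.3 N·m counterclockwise.
Weight: 11.7 × 9.8 = 114.7 N down at 6.11 m → arm 0.07 m, τ = 114.7 × 0.07 = 8.029 N·m counterclockwise.
Net load moment about support B = 1670 N·m counterclockwise.
Reaction R at support A is upward at 0 m, arm 6.18 m → moment R × 6.18 clockwise.
Balancing moments: R × 6.18 = 1670, giving R = 270 N.

R_A ≈ 270 N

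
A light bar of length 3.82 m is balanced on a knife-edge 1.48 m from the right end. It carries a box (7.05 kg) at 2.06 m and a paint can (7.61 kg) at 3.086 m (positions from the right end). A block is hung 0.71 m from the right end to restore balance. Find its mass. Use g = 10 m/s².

About the knife-edge (at 1.48 m from the right end):
Box: 7.05 × 10 = 70.5 N down at 2.06 m → arm 0.58 m, τ = 70.5 × 0.58 = 40.89 N·m counterclockwise.
Paint can: 7.61 × 10 = 76.1 N down at 3.086 m → arm 1.606 m, τ = 76.1 × 1.606 = 122.2 N·m counterclockwise.
Net moment of known loads = 163.1 N·m counterclockwise.
An unknown mass m at 0.71 m has arm 0.77 m; its moment is m·g·0.77 clockwise.
Setting net torque to zero: m × 10 × 0.77 = 163.1 → m = 163.1 / (10 × 0.77) = 21.2 kg.

m ≈ 21.2 kg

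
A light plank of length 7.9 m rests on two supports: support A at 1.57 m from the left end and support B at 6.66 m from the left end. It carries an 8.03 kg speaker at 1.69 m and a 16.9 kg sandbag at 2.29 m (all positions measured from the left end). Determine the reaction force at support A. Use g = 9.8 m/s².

R_A ≈ 219 N

Take moments about support B.
Speaker: 8.03 × 9.8 = 78.69 N down at 1.69 m → arm 4.97 m, τ = 78.69 × 4.97 = 391.1 N·m counterclockwise.
Sandbag: 16.9 × 9.8 = 165.6 N down at 2.29 m → arm 4.37 m, τ = 165.6 × 4.37 = 723.7 N·m counterclockwise.
Net load moment about support B = 1115 N·m counterclockwise.
Reaction R at support A is upward at 1.57 m, arm 5.09 m → moment R × 5.09 clockwise.
Στ = 0 ⇒ R × 5.09 = 1115 ⇒ R = 219 N.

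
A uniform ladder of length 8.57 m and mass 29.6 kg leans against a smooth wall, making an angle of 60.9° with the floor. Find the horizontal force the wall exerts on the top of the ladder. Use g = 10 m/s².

About the foot of the ladder:
Ladder weight 29.6×10 = 296 N acts at 4.285 m along the ladder; its horizontal arm is 4.285·cos60.9° = 2.084 m → τ = 616.9 N·m clockwise.
Wall normal N acts horizontally at the top; its moment arm is the height L sinθ = 8.57·sin60.9° = 7.488 m, counterclockwise.
Στ = 0 ⇒ N × 7.488 = 616.9 ⇒ N = 82.4 N.

N_wall ≈ 82.4 N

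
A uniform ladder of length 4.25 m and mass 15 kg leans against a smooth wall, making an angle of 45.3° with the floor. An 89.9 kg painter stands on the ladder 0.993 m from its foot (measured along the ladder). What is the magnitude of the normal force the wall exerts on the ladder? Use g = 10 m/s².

About the foot of the ladder:
Ladder weight 15×10 = 150 N acts at 2.125 m along the ladder; its horizontal arm is 2.125·cos45.3° = 1.495 m → τ = 224.3 N·m clockwise.
Painter: 89.9×10 = 899 N at 0.993 m → arm 0.6985 m → τ = 628 N·m clockwise.
Wall normal N acts horizontally at the top; its moment arm is the height L sinθ = 4.25·sin45.3° = 3.021 m, counterclockwise.
Balancing moments: N × 3.021 = 852.3, giving N = 282 N.

N_wall ≈ 282 N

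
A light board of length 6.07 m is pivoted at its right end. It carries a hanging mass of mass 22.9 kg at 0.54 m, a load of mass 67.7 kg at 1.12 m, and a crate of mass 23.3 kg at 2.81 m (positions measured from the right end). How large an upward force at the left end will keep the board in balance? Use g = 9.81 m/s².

Taking torques about the right end:
Hanging mass: 22.9 × 9.81 = 224.6 N down at 0.54 m → arm 0.54 m, τ = 224.6 × 0.54 = 121.3 N·m counterclockwise.
Load: 67.7 × 9.81 = 664.1 N down at 1.12 m → arm 1.12 m, τ = 664.1 × 1.12 = 743.8 N·m counterclockwise.
Crate: 23.3 × 9.81 = 228.6 N down at 2.81 m → arm 2.81 m, τ = 228.6 × 2.81 = 642.4 N·m counterclockwise.
Net moment of the loads = 1508 N·m counterclockwise.
The upward force F acts at the left end, arm 6.07 m, giving F × 6.07 clockwise.
Setting net torque to zero: F × 6.07 = 1508 → F = 1508 / 6.07 = 248 N.

F ≈ 248 N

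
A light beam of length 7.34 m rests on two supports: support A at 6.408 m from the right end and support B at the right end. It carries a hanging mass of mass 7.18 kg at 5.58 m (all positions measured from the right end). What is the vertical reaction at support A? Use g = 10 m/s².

About support B:
Hanging mass: 7.18 × 10 = 71.8 N down at 5.58 m → arm 5.58 m, τ = 71.8 × 5.58 = 400.6 N·m counterclockwise.
Net load moment about support B = 400.6 N·m counterclockwise.
Reaction R at support A is upward at 6.408 m, arm 6.408 m → moment R × 6.408 clockwise.
Στ = 0 ⇒ R × 6.408 = 400.6 ⇒ R = 62.5 N.

R_A ≈ 62.5 N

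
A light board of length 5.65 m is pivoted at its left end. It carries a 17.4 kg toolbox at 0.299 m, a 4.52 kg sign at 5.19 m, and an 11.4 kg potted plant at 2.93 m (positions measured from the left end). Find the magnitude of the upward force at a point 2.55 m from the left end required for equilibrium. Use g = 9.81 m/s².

F ≈ 239 N

Taking torques about the left end:
Toolbox: 17.4 × 9.81 = 170.7 N down at 0.299 m → arm 0.299 m, τ = 170.7 × 0.299 = 51.04 N·m clockwise.
Sign: 4.52 × 9.81 = 44.34 N down at 5.19 m → arm 5.19 m, τ = 44.34 × 5.19 = 230.1 N·m clockwise.
Potted plant: 11.4 × 9.81 = 111.8 N down at 2.93 m → arm 2.93 m, τ = 111.8 × 2.93 = 327.6 N·m clockwise.
Net moment of the loads = 608.7 N·m clockwise.
The upward force F acts at a point 2.55 m from the left end, arm 2.55 m, giving F × 2.55 counterclockwise.
Στ = 0 ⇒ F × 2.55 = 608.7 ⇒ F = 608.7 / 2.55 = 239 N.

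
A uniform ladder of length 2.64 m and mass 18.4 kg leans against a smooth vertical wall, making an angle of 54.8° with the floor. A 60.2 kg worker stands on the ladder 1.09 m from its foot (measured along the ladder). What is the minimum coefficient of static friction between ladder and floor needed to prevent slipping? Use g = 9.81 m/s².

μ_min ≈ 0.306

About the foot of the ladder:
Ladder weight 18.4×9.81 = 180.5 N acts at 1.32 m along the ladder; its horizontal arm is 1.32·cos54.8° = 0.7609 m → τ = 137.3 N·m clockwise.
Worker: 60.2×9.81 = 590.6 N at 1.09 m → arm 0.6283 m → τ = 371.1 N·m clockwise.
Wall normal N acts horizontally at the top; its moment arm is the height L sinθ = 2.64·sin54.8° = 2.157 m, counterclockwise.
Στ = 0 ⇒ N × 2.157 = 508.4 ⇒ N = 235.7 N.
ΣFx = 0 ⇒ f = N_wall = 235.7 N. ΣFy = 0 ⇒ N_floor = 771.1 N.
μ_min = f / N_floor = 235.7 / 771.1 = 0.306.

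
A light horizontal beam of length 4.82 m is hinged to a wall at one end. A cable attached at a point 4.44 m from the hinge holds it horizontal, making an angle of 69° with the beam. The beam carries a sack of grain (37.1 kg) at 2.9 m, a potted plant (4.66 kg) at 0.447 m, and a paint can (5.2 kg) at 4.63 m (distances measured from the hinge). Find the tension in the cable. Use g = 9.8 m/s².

T ≈ 316 N

Take moments about the hinge.
Sack of grain: 37.1 × 9.8 = 363.6 N down at 2.9 m → arm 2.9 m, τ = 363.6 × 2.9 = 1054 N·m clockwise.
Potted plant: 4.66 × 9.8 = 45.67 N down at 0.447 m → arm 0.447 m, τ = 45.67 × 0.447 = 20.41 N·m clockwise.
Paint can: 5.2 × 9.8 = 50.96 N down at 4.63 m → arm 4.63 m, τ = 50.96 × 4.63 = 235.9 N·m clockwise.
Total clockwise load moment = 1310 N·m.
The cable tension T acts at 4.44 m; only its component perpendicular to the beam, T sinθ, produces torque. sin 69° = 0.9336.
Setting net torque to zero: T × 4.44 × 0.9336 = 1310 → T = 1310 / 4.145 = 316 N.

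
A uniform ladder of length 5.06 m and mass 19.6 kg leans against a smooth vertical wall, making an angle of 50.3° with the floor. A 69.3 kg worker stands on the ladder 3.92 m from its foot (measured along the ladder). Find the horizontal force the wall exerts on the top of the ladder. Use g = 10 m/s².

N_wall ≈ 527 N

Taking torques about the foot of the ladder:
Ladder weight 19.6×10 = 196 N acts at 2.53 m along the ladder; its horizontal arm is 2.53·cos50.3° = 1.616 m → τ = 316.7 N·m clockwise.
Worker: 69.3×10 = 693 N at 3.92 m → arm 2.504 m → τ = 1735 N·m clockwise.
Wall normal N acts horizontally at the top; its moment arm is the height L sinθ = 5.06·sin50.3° = 3.893 m, counterclockwise.
Setting net torque to zero: N × 3.893 = 2052 → N = 527 N.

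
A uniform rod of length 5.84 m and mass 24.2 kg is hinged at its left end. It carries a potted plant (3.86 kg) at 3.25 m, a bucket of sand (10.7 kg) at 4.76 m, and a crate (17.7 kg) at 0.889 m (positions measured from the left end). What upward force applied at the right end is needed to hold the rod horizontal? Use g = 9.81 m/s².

Choose the left end as the axis so the unknown pivot reaction has zero arm there.
Beam weight: 24.2 × 9.81 = 237.4 N down at 2.92 m → arm 2.92 m, τ = 237.4 × 2.92 = 693.2 N·m clockwise.
Potted plant: 3.86 × 9.81 = 37.87 N down at 3.25 m → arm 3.25 m, τ = 37.87 × 3.25 = 123.1 N·m clockwise.
Bucket of sand: 10.7 × 9.81 = 105 N down at 4.76 m → arm 4.76 m, τ = 105 × 4.76 = 499.8 N·m clockwise.
Crate: 17.7 × 9.81 = 173.6 N down at 0.889 m → arm 0.889 m, τ = 173.6 × 0.889 = 154.3 N·m clockwise.
Net moment of the loads = 1470 N·m clockwise.
The upward force F acts at the right end, arm 5.84 m, giving F × 5.84 counterclockwise.
Στ = 0 ⇒ F × 5.84 = 1470 ⇒ F = 1470 / 5.84 = 252 N.

F ≈ 252 N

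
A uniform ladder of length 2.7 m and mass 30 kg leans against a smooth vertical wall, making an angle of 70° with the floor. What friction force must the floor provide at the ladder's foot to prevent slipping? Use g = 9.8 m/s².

Take moments about the foot of the ladder.
Ladder weight 30×9.8 = 294 N acts at 1.35 m along the ladder; its horizontal arm is 1.35·cos70° = 0.4617 m → τ = 135.7 N·m clockwise.
Wall normal N acts horizontally at the top; its moment arm is the height L sinθ = 2.7·sin70° = 2.537 m, counterclockwise.
Στ = 0 ⇒ N × 2.537 = 135.7 ⇒ N = 53.5 N.
ΣFx = 0: friction at the foot balances the wall's push, so f = N_wall = 53.5 N.

f ≈ 53.5 N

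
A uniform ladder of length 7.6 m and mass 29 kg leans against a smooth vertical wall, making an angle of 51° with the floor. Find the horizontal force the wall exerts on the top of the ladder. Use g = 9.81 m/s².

Take moments about the foot of the ladder.
Ladder weight 29×9.81 = 284.5 N acts at 3.8 m along the ladder; its horizontal arm is 3.8·cos51° = 2.391 m → τ = 680.2 N·m clockwise.
Wall normal N acts horizontally at the top; its moment arm is the height L sinθ = 7.6·sin51° = 5.906 m, counterclockwise.
Στ = 0 ⇒ N × 5.906 = 680.2 ⇒ N = 115 N.

N_wall ≈ 115 N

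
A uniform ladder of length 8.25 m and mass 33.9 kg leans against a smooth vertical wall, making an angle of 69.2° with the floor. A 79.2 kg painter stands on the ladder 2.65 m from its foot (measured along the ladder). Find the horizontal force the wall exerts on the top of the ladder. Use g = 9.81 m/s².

Choose the foot of the ladder as the axis so the floor normal and friction both act there and drop out.
Ladder weight 33.9×9.81 = 332.6 N acts at 4.125 m along the ladder; its horizontal arm is 4.125·cos69.2° = 1.465 m → τ = 487.3 N·m clockwise.
Painter: 79.2×9.81 = 777 N at 2.65 m → arm 0.941 m → τ = 731.2 N·m clockwise.
Wall normal N acts horizontally at the top; its moment arm is the height L sinθ = 8.25·sin69.2° = 7.712 m, counterclockwise.
For rotational equilibrium, N × 7.712 = 1218, so N = 158 N.

N_wall ≈ 158 N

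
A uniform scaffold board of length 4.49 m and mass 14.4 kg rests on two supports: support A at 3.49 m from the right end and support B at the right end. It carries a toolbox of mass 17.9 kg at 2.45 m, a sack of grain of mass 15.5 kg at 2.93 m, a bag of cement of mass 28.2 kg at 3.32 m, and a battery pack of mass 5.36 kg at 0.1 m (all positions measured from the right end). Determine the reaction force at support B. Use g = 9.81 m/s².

Take moments about support A.
Beam weight: 14.4 × 9.81 = 141.3 N down at 2.245 m → arm 1.245 m, τ = 141.3 × 1.245 = 175.9 N·m clockwise.
Toolbox: 17.9 × 9.81 = 175.6 N down at 2.45 m → arm 1.04 m, τ = 175.6 × 1.04 = 182.6 N·m clockwise.
Sack of grain: 15.5 × 9.81 = 152.1 N down at 2.93 m → arm 0.56 m, τ = 152.1 × 0.56 = 85.18 N·m clockwise.
Bag of cement: 28.2 × 9.81 = 276.6 N down at 3.32 m → arm 0.17 m, τ = 276.6 × 0.17 = 47.02 N·m clockwise.
Battery pack: 5.36 × 9.81 = 52.58 N down at 0.1 m → arm 3.39 m, τ = 52.58 × 3.39 = 178.2 N·m clockwise.
Net load moment about support A = 668.9 N·m clockwise.
Reaction R at support B is upward at 0 m, arm 3.49 m → moment R × 3.49 counterclockwise.
Setting net torque to zero: R × 3.49 = 668.9 → R = 192 N.

R_B ≈ 192 N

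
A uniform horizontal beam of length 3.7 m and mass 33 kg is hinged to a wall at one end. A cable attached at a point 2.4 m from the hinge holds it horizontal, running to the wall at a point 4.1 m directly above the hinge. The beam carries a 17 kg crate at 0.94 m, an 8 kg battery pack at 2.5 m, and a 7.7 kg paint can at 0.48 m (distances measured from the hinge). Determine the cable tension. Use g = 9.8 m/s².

T ≈ 477 N

Sum moments about the hinge (the unknown hinge reaction has zero arm there).
Beam weight: 33 × 9.8 = 323.4 N down at 1.85 m → arm 1.85 m, τ = 323.4 × 1.85 = 598.3 N·m clockwise.
Crate: 17 × 9.8 = 166.6 N down at 0.94 m → arm 0.94 m, τ = 166.6 × 0.94 = 156.6 N·m clockwise.
Battery pack: 8 × 9.8 = 78.4 N down at 2.5 m → arm 2.5 m, τ = 78.4 × 2.5 = 196 N·m clockwise.
Paint can: 7.7 × 9.8 = 75.46 N down at 0.48 m → arm 0.48 m, τ = 75.46 × 0.48 = 36.22 N·m clockwise.
Total clockwise load moment = 987.1 N·m.
The cable tension T acts at 2.4 m; only its component perpendicular to the beam, T sinθ, produces torque. sinθ = h/√(h²+d²) = 4.1/√(4.1²+2.4²) = 0.863.
Στ = 0 ⇒ T × 2.4 × 0.863 = 987.1 ⇒ T = 987.1 / 2.071 = 477 N.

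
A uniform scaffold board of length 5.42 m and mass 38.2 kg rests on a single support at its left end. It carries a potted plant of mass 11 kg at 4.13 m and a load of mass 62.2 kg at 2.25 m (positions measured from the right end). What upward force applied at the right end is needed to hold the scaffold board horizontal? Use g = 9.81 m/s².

Choose the left end as the axis so the unknown pivot reaction has zero arm there.
Beam weight: 38.2 × 9.81 = 374.7 N down at 2.71 m → arm 2.71 m, τ = 374.7 × 2.71 = 1015 N·m clockwise.
Potted plant: 11 × 9.81 = 107.9 N down at 4.13 m → arm 1.29 m, τ = 107.9 × 1.29 = 139.2 N·m clockwise.
Load: 62.2 × 9.81 = 610.2 N down at 2.25 m → arm 3.17 m, τ = 610.2 × 3.17 = 1934 N·m clockwise.
Net moment of the loads = 3088 N·m clockwise.
The upward force F acts at the right end, arm 5.42 m, giving F × 5.42 counterclockwise.
Setting net torque to zero: F × 5.42 = 3088 → F = 3088 / 5.42 = 570 N.

F ≈ 570 N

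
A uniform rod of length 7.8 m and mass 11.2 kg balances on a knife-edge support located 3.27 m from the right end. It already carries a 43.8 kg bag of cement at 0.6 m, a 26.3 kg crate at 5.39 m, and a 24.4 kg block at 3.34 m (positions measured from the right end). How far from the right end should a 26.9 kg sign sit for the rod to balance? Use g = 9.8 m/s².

Choose the knife-edge support (at 3.27 m from the right end) as the axis so the support reaction has zero arm there.
Beam weight: 11.2 × 9.8 = 109.8 N down at 3.9 m → arm 0.63 m, τ = 109.8 × 0.63 = 69.17 N·m counterclockwise.
Bag of cement: 43.8 × 9.8 = 429.2 N down at 0.6 m → arm 2.67 m, τ = 429.2 × 2.67 = 1146 N·m clockwise.
Crate: 26.3 × 9.8 = 257.7 N down at 5.39 m → arm 2.12 m, τ = 257.7 × 2.12 = 546.3 N·m counterclockwise.
Block: 24.4 × 9.8 = 239.1 N down at 3.34 m → arm 0.07 m, τ = 239.1 × 0.07 = 16.74 N·m counterclockwise.
Net moment of existing loads = 513.8 N·m clockwise.
The sign weighs 26.9 × 9.8 = 263.6 N and must supply an equal counterclockwise moment, so its lever arm about the knife-edge support is 513.8 / 263.6 = 1.95 m.
That puts it at 3.27 + 1.95 = 5.22 m from the right end.

x ≈ 5.22 m from the right end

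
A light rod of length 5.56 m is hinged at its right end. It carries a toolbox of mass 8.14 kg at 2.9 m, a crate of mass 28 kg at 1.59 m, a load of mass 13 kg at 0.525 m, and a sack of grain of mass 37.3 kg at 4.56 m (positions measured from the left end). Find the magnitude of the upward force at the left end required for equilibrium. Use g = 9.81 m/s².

F ≈ 416 N

Taking torques about the right end:
Toolbox: 8.14 × 9.81 = 79.85 N down at 2.9 m → arm 2.66 m, τ = 79.85 × 2.66 = 212.4 N·m counterclockwise.
Crate: 28 × 9.81 = 274.7 N down at 1.59 m → arm 3.97 m, τ = 274.7 × 3.97 = 1091 N·m counterclockwise.
Load: 13 × 9.81 = 127.5 N down at 0.525 m → arm 5.035 m, τ = 127.5 × 5.035 = 642 N·m counterclockwise.
Sack of grain: 37.3 × 9.81 = 365.9 N down at 4.56 m → arm 1 m, τ = 365.9 × 1 = 365.9 N·m counterclockwise.
Net moment of the loads = 2311 N·m counterclockwise.
The upward force F acts at the left end, arm 5.56 m, giving F × 5.56 clockwise.
Setting net torque to zero: F × 5.56 = 2311 → F = 2311 / 5.56 = 416 N.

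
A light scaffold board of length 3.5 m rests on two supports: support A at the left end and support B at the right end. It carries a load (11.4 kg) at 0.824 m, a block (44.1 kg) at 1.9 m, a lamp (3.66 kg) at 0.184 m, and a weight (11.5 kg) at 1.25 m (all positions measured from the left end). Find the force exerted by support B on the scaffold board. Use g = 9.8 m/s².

R_B ≈ 303 N

About support A:
Load: 11.4 × 9.8 = 111.7 N down at 0.824 m → arm 0.824 m, τ = 111.7 × 0.824 = 92.04 N·m clockwise.
Block: 44.1 × 9.8 = 432.2 N down at 1.9 m → arm 1.9 m, τ = 432.2 × 1.9 = 821.2 N·m clockwise.
Lamp: 3.66 × 9.8 = 35.87 N down at 0.184 m → arm 0.184 m, τ = 35.87 × 0.184 = 6.6 N·m clockwise.
Weight: 11.5 × 9.8 = 112.7 N down at 1.25 m → arm 1.25 m, τ = 112.7 × 1.25 = 140.9 N·m clockwise.
Net load moment about support A = 1061 N·m clockwise.
Reaction R at support B is upward at 3.5 m, arm 3.5 m → moment R × 3.5 counterclockwise.
Balancing moments: R × 3.5 = 1061, giving R = 303 N.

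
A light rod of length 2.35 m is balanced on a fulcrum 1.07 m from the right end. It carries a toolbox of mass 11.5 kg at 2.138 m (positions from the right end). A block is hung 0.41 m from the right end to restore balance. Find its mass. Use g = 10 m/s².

m ≈ 18.6 kg

Choose the fulcrum (at 1.07 m from the right end) as the axis so the support reaction has zero arm there.
Toolbox: 11.5 × 10 = 115 N down at 2.138 m → arm 1.068 m, τ = 115 × 1.068 = 122.8 N·m counterclockwise.
Net moment of known loads = 122.8 N·m counterclockwise.
An unknown mass m at 0.41 m has arm 0.66 m; its moment is m·g·0.66 clockwise.
Setting net torque to zero: m × 10 × 0.66 = 122.8 → m = 122.8 / (10 × 0.66) = 18.6 kg.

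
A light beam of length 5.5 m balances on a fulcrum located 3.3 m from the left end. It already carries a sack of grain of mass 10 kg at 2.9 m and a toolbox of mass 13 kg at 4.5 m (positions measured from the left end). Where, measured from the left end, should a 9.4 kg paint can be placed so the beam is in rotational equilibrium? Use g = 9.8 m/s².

About the fulcrum (at 3.3 m from the left end):
Sack of grain: 10 × 9.8 = 98 N down at 2.9 m → arm 0.4 m, τ = 98 × 0.4 = 39.2 N·m counterclockwise.
Toolbox: 13 × 9.8 = 127.4 N down at 4.5 m → arm 1.2 m, τ = 127.4 × 1.2 = 152.9 N·m clockwise.
Net moment of existing loads = 113.7 N·m clockwise.
The paint can weighs 9.4 × 9.8 = 92.12 N and must supply an equal counterclockwise moment, so its lever arm about the fulcrum is 113.7 / 92.12 = 1.23 m.
That puts it at 3.3 − 1.23 = 2.07 m from the left end.

x ≈ 2.07 m from the left end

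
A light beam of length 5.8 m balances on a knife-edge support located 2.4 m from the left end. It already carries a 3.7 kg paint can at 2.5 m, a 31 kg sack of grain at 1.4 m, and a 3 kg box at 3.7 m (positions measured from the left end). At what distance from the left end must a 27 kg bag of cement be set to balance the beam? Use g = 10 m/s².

x ≈ 3.39 m from the left end

Choose the knife-edge support (at 2.4 m from the left end) as the axis so the support reaction has zero arm there.
Paint can: 3.7 × 10 = 37 N down at 2.5 m → arm 0.1 m, τ = 37 × 0.1 = 3.7 N·m clockwise.
Sack of grain: 31 × 10 = 310 N down at 1.4 m → arm 1 m, τ = 310 × 1 = 310 N·m counterclockwise.
Box: 3 × 10 = 30 N down at 3.7 m → arm 1.3 m, τ = 30 × 1.3 = 39 N·m clockwise.
Net moment of existing loads = 267.3 N·m counterclockwise.
The bag of cement weighs 27 × 10 = 270 N and must supply an equal clockwise moment, so its lever arm about the knife-edge support is 267.3 / 270 = 0.99 m.
That puts it at 2.4 + 0.99 = 3.39 m from the left end.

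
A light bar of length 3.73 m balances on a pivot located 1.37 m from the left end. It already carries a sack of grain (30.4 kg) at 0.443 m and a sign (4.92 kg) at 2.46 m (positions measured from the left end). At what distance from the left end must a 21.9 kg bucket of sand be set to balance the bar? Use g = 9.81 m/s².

Sum moments about the pivot (at 1.37 m from the left end) (the support reaction has zero arm there).
Sack of grain: 30.4 × 9.81 = 298.2 N down at 0.443 m → arm 0.927 m, τ = 298.2 × 0.927 = 276.4 N·m counterclockwise.
Sign: 4.92 × 9.81 = 48.27 N down at 2.46 m → arm 1.09 m, τ = 48.27 × 1.09 = 52.61 N·m clockwise.
Net moment of existing loads = 223.8 N·m counterclockwise.
The bucket of sand weighs 21.9 × 9.81 = 214.8 N and must supply an equal clockwise moment, so its lever arm about the pivot is 223.8 / 214.8 = 1.04 m.
That puts it at 1.37 + 1.04 = 2.41 m from the left end.

x ≈ 2.41 m from the left end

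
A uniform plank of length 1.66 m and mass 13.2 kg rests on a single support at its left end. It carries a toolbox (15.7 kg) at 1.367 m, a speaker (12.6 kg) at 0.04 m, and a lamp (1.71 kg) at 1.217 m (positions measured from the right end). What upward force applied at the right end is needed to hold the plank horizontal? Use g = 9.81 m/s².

F ≈ 217 N

Take moments about the left end.
Beam weight: 13.2 × 9.81 = 129.5 N down at 0.83 m → arm 0.83 m, τ = 129.5 × 0.83 = 107.5 N·m clockwise.
Toolbox: 15.7 × 9.81 = 154 N down at 1.367 m → arm 0.293 m, τ = 154 × 0.293 = 45.12 N·m clockwise.
Speaker: 12.6 × 9.81 = 123.6 N down at 0.04 m → arm 1.62 m, τ = 123.6 × 1.62 = 200.2 N·m clockwise.
Lamp: 1.71 × 9.81 = 16.78 N down at 1.217 m → arm 0.443 m, τ = 16.78 × 0.443 = 7.434 N·m clockwise.
Net moment of the loads = 360.3 N·m clockwise.
The upward force F acts at the right end, arm 1.66 m, giving F × 1.66 counterclockwise.
Balancing moments: F × 1.66 = 360.3, giving F = 360.3 / 1.66 = 217 N.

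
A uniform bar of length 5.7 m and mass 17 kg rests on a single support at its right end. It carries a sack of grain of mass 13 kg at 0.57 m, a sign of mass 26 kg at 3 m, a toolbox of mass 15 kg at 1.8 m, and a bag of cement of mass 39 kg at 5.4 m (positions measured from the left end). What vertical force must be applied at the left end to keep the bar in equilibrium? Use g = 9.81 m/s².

Choose the right end as the axis so the unknown pivot reaction has zero arm there.
Beam weight: 17 × 9.81 = 166.8 N down at 2.85 m → arm 2.85 m, τ = 166.8 × 2.85 = 475.4 N·m counterclockwise.
Sack of grain: 13 × 9.81 = 127.5 N down at 0.57 m → arm 5.13 m, τ = 127.5 × 5.13 = 654.1 N·m counterclockwise.
Sign: 26 × 9.81 = 255.1 N down at 3 m → arm 2.7 m, τ = 255.1 × 2.7 = 688.8 N·m counterclockwise.
Toolbox: 15 × 9.81 = 147.2 N down at 1.8 m → arm 3.9 m, τ = 147.2 × 3.9 = 574.1 N·m counterclockwise.
Bag of cement: 39 × 9.81 = 382.6 N down at 5.4 m → arm 0.3 m, τ = 382.6 × 0.3 = 114.8 N·m counterclockwise.
Net moment of the loads = 2507 N·m counterclockwise.
The upward force F acts at the left end, arm 5.7 m, giving F × 5.7 clockwise.
Στ = 0 ⇒ F × 5.7 = 2507 ⇒ F = 2507 / 5.7 = 440 N.

F ≈ 440 N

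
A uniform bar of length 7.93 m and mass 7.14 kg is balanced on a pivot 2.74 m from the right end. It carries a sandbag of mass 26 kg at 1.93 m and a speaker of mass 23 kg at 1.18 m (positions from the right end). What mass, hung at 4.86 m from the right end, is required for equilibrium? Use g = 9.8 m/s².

Take moments about the pivot (at 2.74 m from the right end).
Beam weight: 7.14 × 9.8 = 69.97 N down at 3.965 m → arm 1.225 m, τ = 69.97 × 1.225 = 85.71 N·m counterclockwise.
Sandbag: 26 × 9.8 = 254.8 N down at 1.93 m → arm 0.81 m, τ = 254.8 × 0.81 = 206.4 N·m clockwise.
Speaker: 23 × 9.8 = 225.4 N down at 1.18 m → arm 1.56 m, τ = 225.4 × 1.56 = 351.6 N·m clockwise.
Net moment of known loads = 472.3 N·m clockwise.
An unknown mass m at 4.86 m has arm 2.12 m; its moment is m·g·2.12 counterclockwise.
Setting net torque to zero: m × 9.8 × 2.12 = 472.3 → m = 472.3 / (9.8 × 2.12) = 22.7 kg.

m ≈ 22.7 kg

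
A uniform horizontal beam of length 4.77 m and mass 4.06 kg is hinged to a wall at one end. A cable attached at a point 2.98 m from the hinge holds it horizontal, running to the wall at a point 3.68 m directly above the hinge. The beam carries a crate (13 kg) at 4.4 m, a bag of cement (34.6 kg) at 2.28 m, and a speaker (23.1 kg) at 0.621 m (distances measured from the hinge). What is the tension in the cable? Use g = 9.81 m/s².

T ≈ 678 N

Taking torques about the hinge:
Beam weight: 4.06 × 9.81 = 39.83 N down at 2.385 m → arm 2.385 m, τ = 39.83 × 2.385 = 94.99 N·m clockwise.
Crate: 13 × 9.81 = 127.5 N down at 4.4 m → arm 4.4 m, τ = 127.5 × 4.4 = 561 N·m clockwise.
Bag of cement: 34.6 × 9.81 = 339.4 N down at 2.28 m → arm 2.28 m, τ = 339.4 × 2.28 = 773.8 N·m clockwise.
Speaker: 23.1 × 9.81 = 226.6 N down at 0.621 m → arm 0.621 m, τ = 226.6 × 0.621 = 140.7 N·m clockwise.
Total clockwise load moment = 1570 N·m.
The cable tension T acts at 2.98 m; only its component perpendicular to the beam, T sinθ, produces torque. sinθ = h/√(h²+d²) = 3.68/√(3.68²+2.98²) = 0.7771.
Στ = 0 ⇒ T × 2.98 × 0.7771 = 1570 ⇒ T = 1570 / 2.316 = 678 N.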